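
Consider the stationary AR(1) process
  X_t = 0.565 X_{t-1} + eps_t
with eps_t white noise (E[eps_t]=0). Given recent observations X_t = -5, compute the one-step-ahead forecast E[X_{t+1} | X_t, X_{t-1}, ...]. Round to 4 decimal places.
E[X_{t+1} \mid \mathcal F_t] = -2.8250

For an AR(p) model X_t = c + sum_i phi_i X_{t-i} + eps_t, the
one-step-ahead conditional mean is
  E[X_{t+1} | X_t, ...] = c + sum_i phi_i X_{t+1-i}.
Substitute known values:
  E[X_{t+1} | ...] = (0.565) * (-5)
                   = -2.8250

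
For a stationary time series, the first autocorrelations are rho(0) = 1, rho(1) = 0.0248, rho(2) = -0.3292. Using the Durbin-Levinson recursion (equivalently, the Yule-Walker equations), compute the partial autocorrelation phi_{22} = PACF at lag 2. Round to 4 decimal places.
\phi_{22} = -0.3300

The PACF at lag k is phi_{kk}, the last component of the solution
to the Yule-Walker system G_k phi = r_k where
  (G_k)_{ij} = rho(|i - j|), (r_k)_i = rho(i), i,j = 1..k.
Equivalently, Durbin-Levinson gives phi_{kk} iteratively:
  phi_{11} = rho(1)
  phi_{kk} = [rho(k) - sum_{j=1..k-1} phi_{k-1,j} rho(k-j)]
            / [1 - sum_{j=1..k-1} phi_{k-1,j} rho(j)],
  phi_{k,j} = phi_{k-1,j} - phi_{kk} phi_{k-1,k-j},  j = 1..k-1.
Step k = 1:
  phi_11 = rho(1) = 0.0248.
Step k = 2:
  phi_22 = [rho(2) - phi_11 rho(1)] / [1 - phi_11 rho(1)] = [-0.3292 - (0.0248)(0.0248)] / [1 - (0.0248)(0.0248)]
         = -0.32981504 / 0.99938496 = -0.33.
Therefore phi_{22} = -0.3300.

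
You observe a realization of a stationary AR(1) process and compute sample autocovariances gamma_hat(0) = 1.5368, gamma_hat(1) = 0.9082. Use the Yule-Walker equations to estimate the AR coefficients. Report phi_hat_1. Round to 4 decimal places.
\hat\phi_{1} = 0.5910

The Yule-Walker equations for an AR(p) process read, in matrix form,
  Gamma_p phi = r_p,   with   (Gamma_p)_{ij} = gamma(|i - j|),
                       (r_p)_i = gamma(i),   i,j = 1..p.
Substitute the sample gammas (Toeplitz matrix and right-hand side of size 1):
  Gamma_p = [[1.5368]]
  r_p     = [0.9082]
With p = 1 this is the single equation gamma(0) phi_1 = gamma(1):
  phi_hat_1 = gamma(1) / gamma(0) = 0.9082 / 1.5368 = 0.5910.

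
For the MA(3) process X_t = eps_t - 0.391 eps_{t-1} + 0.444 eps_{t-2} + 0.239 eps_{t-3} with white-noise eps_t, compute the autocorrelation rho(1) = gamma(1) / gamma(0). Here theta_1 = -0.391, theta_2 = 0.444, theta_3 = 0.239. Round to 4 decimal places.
\rho(1) = -0.3258

For an MA(q) process with theta_0 = 1, the autocovariance is
  gamma(k) = sigma^2 * sum_{i=0..q-k} theta_i * theta_{i+k},
and rho(k) = gamma(k) / gamma(0). Sigma^2 cancels.
  numerator   = (1)*(-0.391) + (-0.391)*(0.444) + (0.444)*(0.239) = -0.458488.
  denominator = (1)^2 + (-0.391)^2 + (0.444)^2 + (0.239)^2 = 1.407138.
  rho(1) = -0.458488 / 1.407138 = -0.3258.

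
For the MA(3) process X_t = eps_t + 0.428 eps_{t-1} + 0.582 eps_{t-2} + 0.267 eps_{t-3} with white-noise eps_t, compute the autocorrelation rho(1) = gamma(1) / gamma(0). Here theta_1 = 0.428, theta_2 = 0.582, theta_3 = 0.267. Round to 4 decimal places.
\rho(1) = 0.5225

For an MA(q) process with theta_0 = 1, the autocovariance is
  gamma(k) = sigma^2 * sum_{i=0..q-k} theta_i * theta_{i+k},
and rho(k) = gamma(k) / gamma(0). Sigma^2 cancels.
  numerator   = (1)*(0.428) + (0.428)*(0.582) + (0.582)*(0.267) = 0.83249.
  denominator = (1)^2 + (0.428)^2 + (0.582)^2 + (0.267)^2 = 1.593197.
  rho(1) = 0.83249 / 1.593197 = 0.5225.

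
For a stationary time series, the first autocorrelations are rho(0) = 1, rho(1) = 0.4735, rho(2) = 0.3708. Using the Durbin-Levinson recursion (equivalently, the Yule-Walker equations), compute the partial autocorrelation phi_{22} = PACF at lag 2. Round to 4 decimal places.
\phi_{22} = 0.1890

The PACF at lag k is phi_{kk}, the last component of the solution
to the Yule-Walker system G_k phi = r_k where
  (G_k)_{ij} = rho(|i - j|), (r_k)_i = rho(i), i,j = 1..k.
Equivalently, Durbin-Levinson gives phi_{kk} iteratively:
  phi_{11} = rho(1)
  phi_{kk} = [rho(k) - sum_{j=1..k-1} phi_{k-1,j} rho(k-j)]
            / [1 - sum_{j=1..k-1} phi_{k-1,j} rho(j)],
  phi_{k,j} = phi_{k-1,j} - phi_{kk} phi_{k-1,k-j},  j = 1..k-1.
Step k = 1:
  phi_11 = rho(1) = 0.4735.
Step k = 2:
  phi_22 = [rho(2) - phi_11 rho(1)] / [1 - phi_11 rho(1)] = [0.3708 - (0.4735)(0.4735)] / [1 - (0.4735)(0.4735)]
         = 0.14659775 / 0.77579775 = 0.189.
Therefore phi_{22} = 0.1890.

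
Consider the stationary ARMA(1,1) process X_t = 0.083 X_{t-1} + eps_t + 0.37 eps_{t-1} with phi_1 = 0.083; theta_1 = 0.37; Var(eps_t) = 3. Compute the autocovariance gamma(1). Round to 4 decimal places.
\gamma(1) = 1.4105

Multiply the model equation by X_{t-k} and take expectations. With theta_0 = psi_0 = 1 and psi_j the MA(infinity) weights, this gives
  gamma(k) - sum_i phi_i gamma(k-i) = c_k,
  c_k = sigma^2 * sum_{j=k..q} theta_j psi_{j-k}   (c_k = 0 for k > q),
using gamma(-m) = gamma(m).
psi-weights needed (psi_j = theta_j + sum_i phi_i psi_{j-i}):
  psi_1 = theta_1 + phi_1 = 0.37 + (0.083) = 0.453
Right-hand sides:
  c_0 = sigma^2 (1 + theta_1 psi_1) = 3 * (1 + (0.37)(0.453)) = 3 * 1.16761 = 3.50283
  c_1 = sigma^2 theta_1 = 3 * (0.37) = 1.11
  c_2 = 0
Equations for k = 0 and k = 1 (AR order 1):
  gamma(0) = phi_1 gamma(1) + c_0
  gamma(1) = phi_1 gamma(0) + c_1
Substituting the second into the first: gamma(0) (1 - phi_1^2) = c_0 + phi_1 c_1, so
  gamma(0) = (c_0 + phi_1 c_1) / (1 - phi_1^2) = (3.50283 + (0.083)(1.11)) / (1 - (0.083)^2) = 3.59496 / 0.993111 = 3.619897.
  gamma(1) = phi_1 gamma(0) + c_1 = (0.083)(3.619897) + (1.11) = 1.410451.
Therefore gamma(1) = 1.4105 (to 4 decimal places).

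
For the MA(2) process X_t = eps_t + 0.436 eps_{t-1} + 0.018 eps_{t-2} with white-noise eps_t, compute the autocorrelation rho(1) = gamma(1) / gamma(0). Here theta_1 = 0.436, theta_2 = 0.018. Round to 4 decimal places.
\rho(1) = 0.3728

For an MA(q) process with theta_0 = 1, the autocovariance is
  gamma(k) = sigma^2 * sum_{i=0..q-k} theta_i * theta_{i+k},
and rho(k) = gamma(k) / gamma(0). Sigma^2 cancels.
  numerator   = (1)*(0.436) + (0.436)*(0.018) = 0.443848.
  denominator = (1)^2 + (0.436)^2 + (0.018)^2 = 1.19042.
  rho(1) = 0.443848 / 1.19042 = 0.3728.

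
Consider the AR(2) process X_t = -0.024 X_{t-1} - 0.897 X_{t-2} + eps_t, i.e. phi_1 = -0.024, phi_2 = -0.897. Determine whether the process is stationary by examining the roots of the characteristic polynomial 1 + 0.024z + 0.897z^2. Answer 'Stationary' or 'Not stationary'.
\text{Stationary}

The AR(p) characteristic polynomial is P(z) = 1 + 0.024z + 0.897z^2.
Stationarity requires all roots to lie outside the unit circle, i.e. |z| > 1 for every root.
Set 1 + (0.024) z + (0.897) z^2 = 0, i.e. a z^2 + b z + c = 0 with a = 0.897, b = 0.024, c = 1.
Discriminant D = b^2 - 4ac = (0.024)^2 - 4*(0.897)*1 = 0.000576 - (3.588) = -3.587424.
D < 0, so the roots are the complex-conjugate pair z = (-b +/- i sqrt(-D)) / (2a) = -0.0134 +/- 1.0558i.
For a conjugate pair |z|^2 = z * conj(z) = (product of roots) = c/a = 1/(0.897) = 1.114827, so |z| = sqrt(1.114827) = 1.0559 for both roots.
Moduli of all roots: 1.0559, 1.0559.
All moduli strictly greater than 1? Yes.
Verdict: Stationary.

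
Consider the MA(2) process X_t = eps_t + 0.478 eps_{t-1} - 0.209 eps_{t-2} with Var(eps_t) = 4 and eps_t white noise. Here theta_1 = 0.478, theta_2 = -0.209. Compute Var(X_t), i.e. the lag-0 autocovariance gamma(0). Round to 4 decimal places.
\gamma(0) = 5.0887

For an MA(q) process X_t = eps_t + sum_i theta_i eps_{t-i} with
Var(eps_t) = sigma^2, the variance is
  gamma(0) = sigma^2 * (1 + sum_i theta_i^2).
  sum_i theta_i^2 = (0.478)^2 + (-0.209)^2 = 0.228484 + 0.043681 = 0.272165.
  gamma(0) = 4 * (1 + 0.272165) = 4 * 1.272165 = 5.08866, which rounds to 5.0887.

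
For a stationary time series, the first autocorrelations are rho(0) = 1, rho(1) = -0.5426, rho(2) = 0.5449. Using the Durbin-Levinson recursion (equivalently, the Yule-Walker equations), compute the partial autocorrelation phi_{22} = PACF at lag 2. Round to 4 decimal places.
\phi_{22} = 0.3550

The PACF at lag k is phi_{kk}, the last component of the solution
to the Yule-Walker system G_k phi = r_k where
  (G_k)_{ij} = rho(|i - j|), (r_k)_i = rho(i), i,j = 1..k.
Equivalently, Durbin-Levinson gives phi_{kk} iteratively:
  phi_{11} = rho(1)
  phi_{kk} = [rho(k) - sum_{j=1..k-1} phi_{k-1,j} rho(k-j)]
            / [1 - sum_{j=1..k-1} phi_{k-1,j} rho(j)],
  phi_{k,j} = phi_{k-1,j} - phi_{kk} phi_{k-1,k-j},  j = 1..k-1.
Step k = 1:
  phi_11 = rho(1) = -0.5426.
Step k = 2:
  phi_22 = [rho(2) - phi_11 rho(1)] / [1 - phi_11 rho(1)] = [0.5449 - (-0.5426)(-0.5426)] / [1 - (-0.5426)(-0.5426)]
         = 0.25048524 / 0.70558524 = 0.355.
Therefore phi_{22} = 0.3550.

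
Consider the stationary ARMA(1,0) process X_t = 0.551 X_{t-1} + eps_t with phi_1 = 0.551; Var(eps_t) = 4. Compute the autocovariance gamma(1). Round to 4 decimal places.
\gamma(1) = 3.1649

Multiply the model equation by X_{t-k} and take expectations. With theta_0 = psi_0 = 1 and psi_j the MA(infinity) weights, this gives
  gamma(k) - sum_i phi_i gamma(k-i) = c_k,
  c_k = sigma^2 * sum_{j=k..q} theta_j psi_{j-k}   (c_k = 0 for k > q),
using gamma(-m) = gamma(m).
Pure AR (q = 0): c_0 = sigma^2 = 4, c_k = 0 for k >= 1.
Equations for k = 0 and k = 1 (AR order 1):
  gamma(0) = phi_1 gamma(1) + c_0
  gamma(1) = phi_1 gamma(0) + c_1
Substituting the second into the first: gamma(0) (1 - phi_1^2) = c_0 + phi_1 c_1, so
  gamma(0) = c_0 / (1 - phi_1^2) = 4 / (1 - (0.551)^2) = 4 / 0.696399 = 5.743834.
  gamma(1) = phi_1 gamma(0) = (0.551)(5.743834) = 3.164852.
Therefore gamma(1) = 3.1649 (to 4 decimal places).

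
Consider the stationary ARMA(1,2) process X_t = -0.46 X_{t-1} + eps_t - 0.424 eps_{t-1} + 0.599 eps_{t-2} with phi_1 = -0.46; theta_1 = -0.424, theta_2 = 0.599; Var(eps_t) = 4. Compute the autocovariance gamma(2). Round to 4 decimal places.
\gamma(2) = 6.7440

Multiply the model equation by X_{t-k} and take expectations. With theta_0 = psi_0 = 1 and psi_j the MA(infinity) weights, this gives
  gamma(k) - sum_i phi_i gamma(k-i) = c_k,
  c_k = sigma^2 * sum_{j=k..q} theta_j psi_{j-k}   (c_k = 0 for k > q),
using gamma(-m) = gamma(m).
psi-weights needed (psi_j = theta_j + sum_i phi_i psi_{j-i}):
  psi_1 = theta_1 + phi_1 = -0.424 + (-0.46) = -0.884
  psi_2 = theta_2 + phi_1 psi_1 = 0.599 + (-0.46)(-0.884) = 1.00564
Right-hand sides:
  c_0 = sigma^2 (1 + theta_1 psi_1 + theta_2 psi_2) = 4 * (1 + (-0.424)(-0.884) + (0.599)(1.00564)) = 4 * 1.977194 = 7.908777
  c_1 = sigma^2 (theta_1 + theta_2 psi_1) = 4 * (-0.424 + (0.599)(-0.884)) = -3.814064
  c_2 = sigma^2 theta_2 = 4 * (0.599) = 2.396
Equations for k = 0 and k = 1 (AR order 1):
  gamma(0) = phi_1 gamma(1) + c_0
  gamma(1) = phi_1 gamma(0) + c_1
Substituting the second into the first: gamma(0) (1 - phi_1^2) = c_0 + phi_1 c_1, so
  gamma(0) = (c_0 + phi_1 c_1) / (1 - phi_1^2) = (7.908777 + (-0.46)(-3.814064)) / (1 - (-0.46)^2) = 9.663247 / 0.7884 = 12.256782.
  gamma(1) = phi_1 gamma(0) + c_1 = (-0.46)(12.256782) + (-3.814064) = -9.452184.
For k = 2: gamma(2) = phi_1 gamma(1) + c_2
  = (-0.46)(-9.452184) + (2.396) = 6.744004.
Therefore gamma(2) = 6.7440 (to 4 decimal places).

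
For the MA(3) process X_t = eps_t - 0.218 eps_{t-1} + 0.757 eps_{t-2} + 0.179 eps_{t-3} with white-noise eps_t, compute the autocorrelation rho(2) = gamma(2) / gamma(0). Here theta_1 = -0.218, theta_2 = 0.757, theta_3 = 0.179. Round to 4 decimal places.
\rho(2) = 0.4344

For an MA(q) process with theta_0 = 1, the autocovariance is
  gamma(k) = sigma^2 * sum_{i=0..q-k} theta_i * theta_{i+k},
and rho(k) = gamma(k) / gamma(0). Sigma^2 cancels.
  numerator   = (1)*(0.757) + (-0.218)*(0.179) = 0.717978.
  denominator = (1)^2 + (-0.218)^2 + (0.757)^2 + (0.179)^2 = 1.652614.
  rho(2) = 0.717978 / 1.652614 = 0.4344.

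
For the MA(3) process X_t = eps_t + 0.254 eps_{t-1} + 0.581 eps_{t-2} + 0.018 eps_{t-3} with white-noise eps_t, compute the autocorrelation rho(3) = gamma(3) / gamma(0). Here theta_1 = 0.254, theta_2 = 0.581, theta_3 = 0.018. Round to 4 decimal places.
\rho(3) = 0.0128

For an MA(q) process with theta_0 = 1, the autocovariance is
  gamma(k) = sigma^2 * sum_{i=0..q-k} theta_i * theta_{i+k},
and rho(k) = gamma(k) / gamma(0). Sigma^2 cancels.
  numerator   = (1)*(0.018) = 0.018.
  denominator = (1)^2 + (0.254)^2 + (0.581)^2 + (0.018)^2 = 1.402401.
  rho(3) = 0.018 / 1.402401 = 0.0128.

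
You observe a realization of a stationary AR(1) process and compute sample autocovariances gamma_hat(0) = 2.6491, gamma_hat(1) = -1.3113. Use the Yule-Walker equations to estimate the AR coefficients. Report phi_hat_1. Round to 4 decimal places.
\hat\phi_{1} = -0.4950

The Yule-Walker equations for an AR(p) process read, in matrix form,
  Gamma_p phi = r_p,   with   (Gamma_p)_{ij} = gamma(|i - j|),
                       (r_p)_i = gamma(i),   i,j = 1..p.
Substitute the sample gammas (Toeplitz matrix and right-hand side of size 1):
  Gamma_p = [[2.6491]]
  r_p     = [-1.3113]
With p = 1 this is the single equation gamma(0) phi_1 = gamma(1):
  phi_hat_1 = gamma(1) / gamma(0) = -1.3113 / 2.6491 = -0.4950.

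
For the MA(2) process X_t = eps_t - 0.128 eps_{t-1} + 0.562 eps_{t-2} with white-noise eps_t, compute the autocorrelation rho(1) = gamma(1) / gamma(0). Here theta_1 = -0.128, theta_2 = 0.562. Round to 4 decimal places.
\rho(1) = -0.1501

For an MA(q) process with theta_0 = 1, the autocovariance is
  gamma(k) = sigma^2 * sum_{i=0..q-k} theta_i * theta_{i+k},
and rho(k) = gamma(k) / gamma(0). Sigma^2 cancels.
  numerator   = (1)*(-0.128) + (-0.128)*(0.562) = -0.199936.
  denominator = (1)^2 + (-0.128)^2 + (0.562)^2 = 1.332228.
  rho(1) = -0.199936 / 1.332228 = -0.1501.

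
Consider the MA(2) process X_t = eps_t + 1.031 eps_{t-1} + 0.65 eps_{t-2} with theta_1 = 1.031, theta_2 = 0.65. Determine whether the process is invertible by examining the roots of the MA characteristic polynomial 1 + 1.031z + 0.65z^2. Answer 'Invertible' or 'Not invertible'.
\text{Invertible}

The MA(q) characteristic polynomial is P(z) = 1 + 1.031z + 0.65z^2.
Invertibility requires all roots to lie outside the unit circle, i.e. |z| > 1 for every root.
Set 1 + (1.031) z + (0.65) z^2 = 0, i.e. a z^2 + b z + c = 0 with a = 0.65, b = 1.031, c = 1.
Discriminant D = b^2 - 4ac = (1.031)^2 - 4*(0.65)*1 = 1.062961 - (2.6) = -1.537039.
D < 0, so the roots are the complex-conjugate pair z = (-b +/- i sqrt(-D)) / (2a) = -0.7931 +/- 0.9537i.
For a conjugate pair |z|^2 = z * conj(z) = (product of roots) = c/a = 1/(0.65) = 1.538462, so |z| = sqrt(1.538462) = 1.2403 for both roots.
Moduli of all roots: 1.2403, 1.2403.
All moduli strictly greater than 1? Yes.
Verdict: Invertible.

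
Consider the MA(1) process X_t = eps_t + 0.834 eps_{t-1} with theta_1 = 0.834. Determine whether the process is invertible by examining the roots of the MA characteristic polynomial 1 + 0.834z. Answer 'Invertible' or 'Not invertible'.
\text{Invertible}

The MA(q) characteristic polynomial is P(z) = 1 + 0.834z.
Invertibility requires all roots to lie outside the unit circle, i.e. |z| > 1 for every root.
This is linear in z: 1 + (0.834) z = 0  =>  z = -1/(0.834) = -1.199041,  |z| = 1.199041.
Moduli of all roots: 1.1990.
All moduli strictly greater than 1? Yes.
Verdict: Invertible.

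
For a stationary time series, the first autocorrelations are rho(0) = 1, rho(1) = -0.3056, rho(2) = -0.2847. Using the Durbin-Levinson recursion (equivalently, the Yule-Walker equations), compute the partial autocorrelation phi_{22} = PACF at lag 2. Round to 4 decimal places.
\phi_{22} = -0.4170

The PACF at lag k is phi_{kk}, the last component of the solution
to the Yule-Walker system G_k phi = r_k where
  (G_k)_{ij} = rho(|i - j|), (r_k)_i = rho(i), i,j = 1..k.
Equivalently, Durbin-Levinson gives phi_{kk} iteratively:
  phi_{11} = rho(1)
  phi_{kk} = [rho(k) - sum_{j=1..k-1} phi_{k-1,j} rho(k-j)]
            / [1 - sum_{j=1..k-1} phi_{k-1,j} rho(j)],
  phi_{k,j} = phi_{k-1,j} - phi_{kk} phi_{k-1,k-j},  j = 1..k-1.
Step k = 1:
  phi_11 = rho(1) = -0.3056.
Step k = 2:
  phi_22 = [rho(2) - phi_11 rho(1)] / [1 - phi_11 rho(1)] = [-0.2847 - (-0.3056)(-0.3056)] / [1 - (-0.3056)(-0.3056)]
         = -0.37809136 / 0.90660864 = -0.417.
Therefore phi_{22} = -0.4170.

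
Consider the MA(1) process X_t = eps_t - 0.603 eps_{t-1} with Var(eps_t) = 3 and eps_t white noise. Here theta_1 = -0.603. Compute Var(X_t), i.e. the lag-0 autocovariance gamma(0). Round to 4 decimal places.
\gamma(0) = 4.0908

For an MA(q) process X_t = eps_t + sum_i theta_i eps_{t-i} with
Var(eps_t) = sigma^2, the variance is
  gamma(0) = sigma^2 * (1 + sum_i theta_i^2).
  sum_i theta_i^2 = (-0.603)^2 = 0.363609.
  gamma(0) = 3 * (1 + 0.363609) = 3 * 1.363609 = 4.090827, which rounds to 4.0908.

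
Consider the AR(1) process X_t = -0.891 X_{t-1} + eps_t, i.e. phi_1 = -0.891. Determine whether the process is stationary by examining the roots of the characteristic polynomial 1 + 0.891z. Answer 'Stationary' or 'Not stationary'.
\text{Stationary}

The AR(p) characteristic polynomial is P(z) = 1 + 0.891z.
Stationarity requires all roots to lie outside the unit circle, i.e. |z| > 1 for every root.
This is linear in z: 1 + (0.891) z = 0  =>  z = -1/(0.891) = -1.122334,  |z| = 1.122334.
Moduli of all roots: 1.1223.
All moduli strictly greater than 1? Yes.
Verdict: Stationary.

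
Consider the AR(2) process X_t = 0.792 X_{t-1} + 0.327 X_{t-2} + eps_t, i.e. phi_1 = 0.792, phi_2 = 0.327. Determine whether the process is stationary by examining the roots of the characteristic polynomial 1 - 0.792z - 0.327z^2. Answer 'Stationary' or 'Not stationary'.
\text{Not stationary}

The AR(p) characteristic polynomial is P(z) = 1 - 0.792z - 0.327z^2.
Stationarity requires all roots to lie outside the unit circle, i.e. |z| > 1 for every root.
Set 1 + (-0.792) z + (-0.327) z^2 = 0, i.e. a z^2 + b z + c = 0 with a = -0.327, b = -0.792, c = 1.
Discriminant D = b^2 - 4ac = (-0.792)^2 - 4*(-0.327)*1 = 0.627264 - (-1.308) = 1.935264.
D >= 0, so the roots are real: z = (-b +/- sqrt(D)) / (2a) = (0.792 +/- 1.391138) / (-0.654).
  z_1 = (0.792 + 1.391138) / (-0.654) = -3.3381,   |z_1| = 3.3381.
  z_2 = (0.792 - 1.391138) / (-0.654) = 0.9161,   |z_2| = 0.9161.
Moduli of all roots: 3.3381, 0.9161.
All moduli strictly greater than 1? No.
Verdict: Not stationary.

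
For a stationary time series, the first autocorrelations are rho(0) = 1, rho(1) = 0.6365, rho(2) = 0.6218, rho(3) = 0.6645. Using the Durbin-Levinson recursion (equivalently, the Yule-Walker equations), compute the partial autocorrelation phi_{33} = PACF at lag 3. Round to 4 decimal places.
\phi_{33} = 0.3509

The PACF at lag k is phi_{kk}, the last component of the solution
to the Yule-Walker system G_k phi = r_k where
  (G_k)_{ij} = rho(|i - j|), (r_k)_i = rho(i), i,j = 1..k.
Equivalently, Durbin-Levinson gives phi_{kk} iteratively:
  phi_{11} = rho(1)
  phi_{kk} = [rho(k) - sum_{j=1..k-1} phi_{k-1,j} rho(k-j)]
            / [1 - sum_{j=1..k-1} phi_{k-1,j} rho(j)],
  phi_{k,j} = phi_{k-1,j} - phi_{kk} phi_{k-1,k-j},  j = 1..k-1.
Step k = 1:
  phi_11 = rho(1) = 0.6365.
Step k = 2:
  phi_22 = [rho(2) - phi_11 rho(1)] / [1 - phi_11 rho(1)] = [0.6218 - (0.6365)(0.6365)] / [1 - (0.6365)(0.6365)]
         = 0.21666775 / 0.59486775 = 0.364228.
  Update: phi_21 = phi_11 - phi_22 phi_11 = 0.6365 - (0.364228)(0.6365) = 0.404669.
Step k = 3:
  phi_33 = [rho(3) - phi_21 rho(2) - phi_22 rho(1)] / [1 - phi_21 rho(1) - phi_22 rho(2)]
    numerator   = 0.6645 - (0.404669)(0.6218) - (0.364228)(0.6365) = 0.18104566
    denominator = 1 - (0.404669)(0.6365) - (0.364228)(0.6218) = 0.51595119
  phi_33 = 0.18104566 / 0.51595119 = 0.3509.
Therefore phi_{33} = 0.3509.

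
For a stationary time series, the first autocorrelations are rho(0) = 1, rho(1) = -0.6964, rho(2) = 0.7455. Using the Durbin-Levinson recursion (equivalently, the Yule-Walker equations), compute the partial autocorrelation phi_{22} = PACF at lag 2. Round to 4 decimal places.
\phi_{22} = 0.5059

The PACF at lag k is phi_{kk}, the last component of the solution
to the Yule-Walker system G_k phi = r_k where
  (G_k)_{ij} = rho(|i - j|), (r_k)_i = rho(i), i,j = 1..k.
Equivalently, Durbin-Levinson gives phi_{kk} iteratively:
  phi_{11} = rho(1)
  phi_{kk} = [rho(k) - sum_{j=1..k-1} phi_{k-1,j} rho(k-j)]
            / [1 - sum_{j=1..k-1} phi_{k-1,j} rho(j)],
  phi_{k,j} = phi_{k-1,j} - phi_{kk} phi_{k-1,k-j},  j = 1..k-1.
Step k = 1:
  phi_11 = rho(1) = -0.6964.
Step k = 2:
  phi_22 = [rho(2) - phi_11 rho(1)] / [1 - phi_11 rho(1)] = [0.7455 - (-0.6964)(-0.6964)] / [1 - (-0.6964)(-0.6964)]
         = 0.26052704 / 0.51502704 = 0.5059.
Therefore phi_{22} = 0.5059.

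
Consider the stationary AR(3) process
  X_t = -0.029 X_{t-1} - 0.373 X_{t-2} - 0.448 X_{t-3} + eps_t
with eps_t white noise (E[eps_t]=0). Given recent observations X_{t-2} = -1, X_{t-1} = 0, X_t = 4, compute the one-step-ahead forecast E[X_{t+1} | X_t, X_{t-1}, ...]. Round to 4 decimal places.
E[X_{t+1} \mid \mathcal F_t] = 0.3320

For an AR(p) model X_t = c + sum_i phi_i X_{t-i} + eps_t, the
one-step-ahead conditional mean is
  E[X_{t+1} | X_t, ...] = c + sum_i phi_i X_{t+1-i}.
Substitute known values:
  E[X_{t+1} | ...] = (-0.029) * (4) + (-0.373) * (0) + (-0.448) * (-1)
                   = 0.3320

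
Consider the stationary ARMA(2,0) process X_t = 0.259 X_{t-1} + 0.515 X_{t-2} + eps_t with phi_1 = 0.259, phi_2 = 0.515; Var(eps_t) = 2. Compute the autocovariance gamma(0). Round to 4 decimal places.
\gamma(0) = 3.8078

Multiply the model equation by X_{t-k} and take expectations. With theta_0 = psi_0 = 1 and psi_j the MA(infinity) weights, this gives
  gamma(k) - sum_i phi_i gamma(k-i) = c_k,
  c_k = sigma^2 * sum_{j=k..q} theta_j psi_{j-k}   (c_k = 0 for k > q),
using gamma(-m) = gamma(m).
Pure AR (q = 0): c_0 = sigma^2 = 2, c_k = 0 for k >= 1.
Equations for k = 0, 1, 2 (AR order 2, c_2 = 0):
  (E0) gamma(0) = phi_1 gamma(1) + phi_2 gamma(2) + c_0
  (E1) gamma(1) = phi_1 gamma(0) + phi_2 gamma(1) + c_1
  (E2) gamma(2) = phi_1 gamma(1) + phi_2 gamma(0)
From (E1): gamma(1) = A gamma(0) + B with
  A = phi_1 / (1 - phi_2) = 0.259 / 0.485 = 0.534021,   B = c_1 / (1 - phi_2) = 0 / 0.485 = 0.
Insert (E2) into (E0): gamma(0) (1 - phi_2^2) = phi_1 (1 + phi_2) gamma(1) + c_0.
  phi_1 (1 + phi_2) = (0.259)(1.515) = 0.392385,   1 - phi_2^2 = 0.734775.
Replace gamma(1) by A gamma(0) + B and collect gamma(0):
  gamma(0) [0.734775 - (0.392385)(0.534021)] = c_0 = 2
  gamma(0) * 0.525233 = 2
  gamma(0) = 2 / 0.525233 = 3.807832.
Therefore gamma(0) = 3.8078 (to 4 decimal places).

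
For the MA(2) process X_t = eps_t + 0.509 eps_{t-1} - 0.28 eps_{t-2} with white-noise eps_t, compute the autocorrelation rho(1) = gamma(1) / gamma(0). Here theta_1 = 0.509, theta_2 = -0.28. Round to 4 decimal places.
\rho(1) = 0.2740

For an MA(q) process with theta_0 = 1, the autocovariance is
  gamma(k) = sigma^2 * sum_{i=0..q-k} theta_i * theta_{i+k},
and rho(k) = gamma(k) / gamma(0). Sigma^2 cancels.
  numerator   = (1)*(0.509) + (0.509)*(-0.28) = 0.36648.
  denominator = (1)^2 + (0.509)^2 + (-0.28)^2 = 1.337481.
  rho(1) = 0.36648 / 1.337481 = 0.2740.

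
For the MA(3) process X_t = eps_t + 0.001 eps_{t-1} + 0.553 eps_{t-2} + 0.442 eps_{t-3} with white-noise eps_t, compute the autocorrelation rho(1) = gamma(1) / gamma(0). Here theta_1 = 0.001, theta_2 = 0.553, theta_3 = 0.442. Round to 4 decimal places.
\rho(1) = 0.1639

For an MA(q) process with theta_0 = 1, the autocovariance is
  gamma(k) = sigma^2 * sum_{i=0..q-k} theta_i * theta_{i+k},
and rho(k) = gamma(k) / gamma(0). Sigma^2 cancels.
  numerator   = (1)*(0.001) + (0.001)*(0.553) + (0.553)*(0.442) = 0.245979.
  denominator = (1)^2 + (0.001)^2 + (0.553)^2 + (0.442)^2 = 1.501174.
  rho(1) = 0.245979 / 1.501174 = 0.1639.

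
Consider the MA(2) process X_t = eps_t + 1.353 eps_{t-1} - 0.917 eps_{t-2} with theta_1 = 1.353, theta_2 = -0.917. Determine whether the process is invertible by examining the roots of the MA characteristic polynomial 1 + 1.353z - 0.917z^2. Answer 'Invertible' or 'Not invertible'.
\text{Not invertible}

The MA(q) characteristic polynomial is P(z) = 1 + 1.353z - 0.917z^2.
Invertibility requires all roots to lie outside the unit circle, i.e. |z| > 1 for every root.
Set 1 + (1.353) z + (-0.917) z^2 = 0, i.e. a z^2 + b z + c = 0 with a = -0.917, b = 1.353, c = 1.
Discriminant D = b^2 - 4ac = (1.353)^2 - 4*(-0.917)*1 = 1.830609 - (-3.668) = 5.498609.
D >= 0, so the roots are real: z = (-b +/- sqrt(D)) / (2a) = (-1.353 +/- 2.344911) / (-1.834).
  z_1 = (-1.353 + 2.344911) / (-1.834) = -0.5408,   |z_1| = 0.5408.
  z_2 = (-1.353 - 2.344911) / (-1.834) = 2.0163,   |z_2| = 2.0163.
Moduli of all roots: 0.5408, 2.0163.
All moduli strictly greater than 1? No.
Verdict: Not invertible.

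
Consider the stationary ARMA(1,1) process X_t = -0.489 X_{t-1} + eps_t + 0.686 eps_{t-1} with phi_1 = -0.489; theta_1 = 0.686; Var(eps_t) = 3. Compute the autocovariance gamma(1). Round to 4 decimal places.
\gamma(1) = 0.5162

Multiply the model equation by X_{t-k} and take expectations. With theta_0 = psi_0 = 1 and psi_j the MA(infinity) weights, this gives
  gamma(k) - sum_i phi_i gamma(k-i) = c_k,
  c_k = sigma^2 * sum_{j=k..q} theta_j psi_{j-k}   (c_k = 0 for k > q),
using gamma(-m) = gamma(m).
psi-weights needed (psi_j = theta_j + sum_i phi_i psi_{j-i}):
  psi_1 = theta_1 + phi_1 = 0.686 + (-0.489) = 0.197
Right-hand sides:
  c_0 = sigma^2 (1 + theta_1 psi_1) = 3 * (1 + (0.686)(0.197)) = 3 * 1.135142 = 3.405426
  c_1 = sigma^2 theta_1 = 3 * (0.686) = 2.058
  c_2 = 0
Equations for k = 0 and k = 1 (AR order 1):
  gamma(0) = phi_1 gamma(1) + c_0
  gamma(1) = phi_1 gamma(0) + c_1
Substituting the second into the first: gamma(0) (1 - phi_1^2) = c_0 + phi_1 c_1, so
  gamma(0) = (c_0 + phi_1 c_1) / (1 - phi_1^2) = (3.405426 + (-0.489)(2.058)) / (1 - (-0.489)^2) = 2.399064 / 0.760879 = 3.153016.
  gamma(1) = phi_1 gamma(0) + c_1 = (-0.489)(3.153016) + (2.058) = 0.516175.
Therefore gamma(1) = 0.5162 (to 4 decimal places).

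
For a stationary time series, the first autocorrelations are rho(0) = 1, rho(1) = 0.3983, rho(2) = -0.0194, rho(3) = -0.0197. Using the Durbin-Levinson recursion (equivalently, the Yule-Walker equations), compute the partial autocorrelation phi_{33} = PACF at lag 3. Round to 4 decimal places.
\phi_{33} = 0.0920

The PACF at lag k is phi_{kk}, the last component of the solution
to the Yule-Walker system G_k phi = r_k where
  (G_k)_{ij} = rho(|i - j|), (r_k)_i = rho(i), i,j = 1..k.
Equivalently, Durbin-Levinson gives phi_{kk} iteratively:
  phi_{11} = rho(1)
  phi_{kk} = [rho(k) - sum_{j=1..k-1} phi_{k-1,j} rho(k-j)]
            / [1 - sum_{j=1..k-1} phi_{k-1,j} rho(j)],
  phi_{k,j} = phi_{k-1,j} - phi_{kk} phi_{k-1,k-j},  j = 1..k-1.
Step k = 1:
  phi_11 = rho(1) = 0.3983.
Step k = 2:
  phi_22 = [rho(2) - phi_11 rho(1)] / [1 - phi_11 rho(1)] = [-0.0194 - (0.3983)(0.3983)] / [1 - (0.3983)(0.3983)]
         = -0.17804289 / 0.84135711 = -0.211614.
  Update: phi_21 = phi_11 - phi_22 phi_11 = 0.3983 - (-0.211614)(0.3983) = 0.482586.
Step k = 3:
  phi_33 = [rho(3) - phi_21 rho(2) - phi_22 rho(1)] / [1 - phi_21 rho(1) - phi_22 rho(2)]
    numerator   = -0.0197 - (0.482586)(-0.0194) - (-0.211614)(0.3983) = 0.073948
    denominator = 1 - (0.482586)(0.3983) - (-0.211614)(-0.0194) = 0.80368075
  phi_33 = 0.073948 / 0.80368075 = 0.092.
Therefore phi_{33} = 0.0920.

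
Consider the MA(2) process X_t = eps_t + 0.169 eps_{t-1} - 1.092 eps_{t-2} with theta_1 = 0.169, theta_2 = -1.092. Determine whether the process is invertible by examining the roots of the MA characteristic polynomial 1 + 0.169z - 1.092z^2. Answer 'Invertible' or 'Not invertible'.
\text{Not invertible}

The MA(q) characteristic polynomial is P(z) = 1 + 0.169z - 1.092z^2.
Invertibility requires all roots to lie outside the unit circle, i.e. |z| > 1 for every root.
Set 1 + (0.169) z + (-1.092) z^2 = 0, i.e. a z^2 + b z + c = 0 with a = -1.092, b = 0.169, c = 1.
Discriminant D = b^2 - 4ac = (0.169)^2 - 4*(-1.092)*1 = 0.028561 - (-4.368) = 4.396561.
D >= 0, so the roots are real: z = (-b +/- sqrt(D)) / (2a) = (-0.169 +/- 2.096798) / (-2.184).
  z_1 = (-0.169 + 2.096798) / (-2.184) = -0.8827,   |z_1| = 0.8827.
  z_2 = (-0.169 - 2.096798) / (-2.184) = 1.0375,   |z_2| = 1.0375.
Moduli of all roots: 0.8827, 1.0375.
All moduli strictly greater than 1? No.
Verdict: Not invertible.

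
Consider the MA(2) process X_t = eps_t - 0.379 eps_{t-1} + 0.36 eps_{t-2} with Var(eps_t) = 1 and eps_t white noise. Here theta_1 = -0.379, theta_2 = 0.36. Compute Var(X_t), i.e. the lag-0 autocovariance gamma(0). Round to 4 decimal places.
\gamma(0) = 1.2732

For an MA(q) process X_t = eps_t + sum_i theta_i eps_{t-i} with
Var(eps_t) = sigma^2, the variance is
  gamma(0) = sigma^2 * (1 + sum_i theta_i^2).
  sum_i theta_i^2 = (-0.379)^2 + (0.36)^2 = 0.143641 + 0.1296 = 0.273241.
  gamma(0) = 1 * (1 + 0.273241) = 1 * 1.273241 = 1.273241, which rounds to 1.2732.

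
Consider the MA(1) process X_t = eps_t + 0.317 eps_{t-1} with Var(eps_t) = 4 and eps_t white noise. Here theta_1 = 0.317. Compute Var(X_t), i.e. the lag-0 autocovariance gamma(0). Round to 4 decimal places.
\gamma(0) = 4.4020

For an MA(q) process X_t = eps_t + sum_i theta_i eps_{t-i} with
Var(eps_t) = sigma^2, the variance is
  gamma(0) = sigma^2 * (1 + sum_i theta_i^2).
  sum_i theta_i^2 = (0.317)^2 = 0.100489.
  gamma(0) = 4 * (1 + 0.100489) = 4 * 1.100489 = 4.401956, which rounds to 4.4020.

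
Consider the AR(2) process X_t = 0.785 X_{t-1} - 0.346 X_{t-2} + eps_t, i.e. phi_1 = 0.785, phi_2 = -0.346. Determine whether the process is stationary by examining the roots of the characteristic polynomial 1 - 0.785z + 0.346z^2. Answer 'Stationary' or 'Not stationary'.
\text{Stationary}

The AR(p) characteristic polynomial is P(z) = 1 - 0.785z + 0.346z^2.
Stationarity requires all roots to lie outside the unit circle, i.e. |z| > 1 for every root.
Set 1 + (-0.785) z + (0.346) z^2 = 0, i.e. a z^2 + b z + c = 0 with a = 0.346, b = -0.785, c = 1.
Discriminant D = b^2 - 4ac = (-0.785)^2 - 4*(0.346)*1 = 0.616225 - (1.384) = -0.767775.
D < 0, so the roots are the complex-conjugate pair z = (-b +/- i sqrt(-D)) / (2a) = 1.1344 +/- 1.2662i.
For a conjugate pair |z|^2 = z * conj(z) = (product of roots) = c/a = 1/(0.346) = 2.890173, so |z| = sqrt(2.890173) = 1.7001 for both roots.
Moduli of all roots: 1.7001, 1.7001.
All moduli strictly greater than 1? Yes.
Verdict: Stationary.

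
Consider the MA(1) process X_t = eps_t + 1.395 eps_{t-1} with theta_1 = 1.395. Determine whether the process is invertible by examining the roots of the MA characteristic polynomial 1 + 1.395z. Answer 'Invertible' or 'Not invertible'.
\text{Not invertible}

The MA(q) characteristic polynomial is P(z) = 1 + 1.395z.
Invertibility requires all roots to lie outside the unit circle, i.e. |z| > 1 for every root.
This is linear in z: 1 + (1.395) z = 0  =>  z = -1/(1.395) = -0.716846,  |z| = 0.716846.
Moduli of all roots: 0.7168.
All moduli strictly greater than 1? No.
Verdict: Not invertible.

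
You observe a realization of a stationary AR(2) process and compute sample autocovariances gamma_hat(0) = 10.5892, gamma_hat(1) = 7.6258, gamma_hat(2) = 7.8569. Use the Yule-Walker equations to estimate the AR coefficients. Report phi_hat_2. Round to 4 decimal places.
\hat\phi_{2} = 0.4640

The Yule-Walker equations for an AR(p) process read, in matrix form,
  Gamma_p phi = r_p,   with   (Gamma_p)_{ij} = gamma(|i - j|),
                       (r_p)_i = gamma(i),   i,j = 1..p.
Substitute the sample gammas (Toeplitz matrix and right-hand side of size 2):
  Gamma_p = [[10.5892, 7.6258], [7.6258, 10.5892]]
  r_p     = [7.6258, 7.8569]
Written out:
  10.5892 phi_1 + 7.6258 phi_2 = 7.6258
  7.6258 phi_1 + 10.5892 phi_2 = 7.8569
Solve by Cramer's rule:
  det = gamma(0)^2 - gamma(1)^2 = (10.5892)^2 - (7.6258)^2 = 112.13115664 - 58.15282564 = 53.978331
  phi_hat_1 = [gamma(1) gamma(0) - gamma(1) gamma(2)] / det = [(7.6258)(10.5892) - (7.6258)(7.8569)] / 53.978331 = 20.83597334 / 53.978331 = 0.386
  phi_hat_2 = [gamma(0) gamma(2) - gamma(1)^2] / det = [(10.5892)(7.8569) - (7.6258)^2] / 53.978331 = 25.04545984 / 53.978331 = 0.464
So phi_hat = [0.3860, 0.4640].
Therefore phi_hat_2 = 0.4640.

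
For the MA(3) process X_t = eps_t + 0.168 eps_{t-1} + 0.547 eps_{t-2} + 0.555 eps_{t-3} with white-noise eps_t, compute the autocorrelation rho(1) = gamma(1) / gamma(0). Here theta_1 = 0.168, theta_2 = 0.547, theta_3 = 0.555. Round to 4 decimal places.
\rho(1) = 0.3445

For an MA(q) process with theta_0 = 1, the autocovariance is
  gamma(k) = sigma^2 * sum_{i=0..q-k} theta_i * theta_{i+k},
and rho(k) = gamma(k) / gamma(0). Sigma^2 cancels.
  numerator   = (1)*(0.168) + (0.168)*(0.547) + (0.547)*(0.555) = 0.563481.
  denominator = (1)^2 + (0.168)^2 + (0.547)^2 + (0.555)^2 = 1.635458.
  rho(1) = 0.563481 / 1.635458 = 0.3445.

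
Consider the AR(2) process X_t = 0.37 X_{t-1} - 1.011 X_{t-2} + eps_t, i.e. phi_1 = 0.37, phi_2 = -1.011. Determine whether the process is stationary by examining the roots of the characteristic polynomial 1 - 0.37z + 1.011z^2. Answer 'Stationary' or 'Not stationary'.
\text{Not stationary}

The AR(p) characteristic polynomial is P(z) = 1 - 0.37z + 1.011z^2.
Stationarity requires all roots to lie outside the unit circle, i.e. |z| > 1 for every root.
Set 1 + (-0.37) z + (1.011) z^2 = 0, i.e. a z^2 + b z + c = 0 with a = 1.011, b = -0.37, c = 1.
Discriminant D = b^2 - 4ac = (-0.37)^2 - 4*(1.011)*1 = 0.1369 - (4.044) = -3.9071.
D < 0, so the roots are the complex-conjugate pair z = (-b +/- i sqrt(-D)) / (2a) = 0.183 +/- 0.9776i.
For a conjugate pair |z|^2 = z * conj(z) = (product of roots) = c/a = 1/(1.011) = 0.98912, so |z| = sqrt(0.98912) = 0.9945 for both roots.
Moduli of all roots: 0.9945, 0.9945.
All moduli strictly greater than 1? No.
Verdict: Not stationary.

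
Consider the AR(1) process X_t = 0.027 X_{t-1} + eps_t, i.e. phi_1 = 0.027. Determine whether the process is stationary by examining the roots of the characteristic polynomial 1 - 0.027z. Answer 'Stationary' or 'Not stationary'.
\text{Stationary}

The AR(p) characteristic polynomial is P(z) = 1 - 0.027z.
Stationarity requires all roots to lie outside the unit circle, i.e. |z| > 1 for every root.
This is linear in z: 1 + (-0.027) z = 0  =>  z = -1/(-0.027) = 37.037037,  |z| = 37.037037.
Moduli of all roots: 37.0370.
All moduli strictly greater than 1? Yes.
Verdict: Stationary.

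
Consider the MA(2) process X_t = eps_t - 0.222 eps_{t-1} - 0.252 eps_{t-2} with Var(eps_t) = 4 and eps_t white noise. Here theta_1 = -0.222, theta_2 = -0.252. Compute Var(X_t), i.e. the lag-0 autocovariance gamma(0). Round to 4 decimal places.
\gamma(0) = 4.4512

For an MA(q) process X_t = eps_t + sum_i theta_i eps_{t-i} with
Var(eps_t) = sigma^2, the variance is
  gamma(0) = sigma^2 * (1 + sum_i theta_i^2).
  sum_i theta_i^2 = (-0.222)^2 + (-0.252)^2 = 0.049284 + 0.063504 = 0.112788.
  gamma(0) = 4 * (1 + 0.112788) = 4 * 1.112788 = 4.451152, which rounds to 4.4512.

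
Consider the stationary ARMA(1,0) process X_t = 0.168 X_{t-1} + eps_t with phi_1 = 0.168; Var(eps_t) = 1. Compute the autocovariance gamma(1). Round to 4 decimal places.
\gamma(1) = 0.1729

Multiply the model equation by X_{t-k} and take expectations. With theta_0 = psi_0 = 1 and psi_j the MA(infinity) weights, this gives
  gamma(k) - sum_i phi_i gamma(k-i) = c_k,
  c_k = sigma^2 * sum_{j=k..q} theta_j psi_{j-k}   (c_k = 0 for k > q),
using gamma(-m) = gamma(m).
Pure AR (q = 0): c_0 = sigma^2 = 1, c_k = 0 for k >= 1.
Equations for k = 0 and k = 1 (AR order 1):
  gamma(0) = phi_1 gamma(1) + c_0
  gamma(1) = phi_1 gamma(0) + c_1
Substituting the second into the first: gamma(0) (1 - phi_1^2) = c_0 + phi_1 c_1, so
  gamma(0) = c_0 / (1 - phi_1^2) = 1 / (1 - (0.168)^2) = 1 / 0.971776 = 1.029044.
  gamma(1) = phi_1 gamma(0) = (0.168)(1.029044) = 0.172879.
Therefore gamma(1) = 0.1729 (to 4 decimal places).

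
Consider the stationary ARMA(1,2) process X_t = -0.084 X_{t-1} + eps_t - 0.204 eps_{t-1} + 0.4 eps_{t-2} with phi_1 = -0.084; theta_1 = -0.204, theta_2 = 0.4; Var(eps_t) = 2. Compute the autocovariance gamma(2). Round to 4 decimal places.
\gamma(2) = 0.8715

Multiply the model equation by X_{t-k} and take expectations. With theta_0 = psi_0 = 1 and psi_j the MA(infinity) weights, this gives
  gamma(k) - sum_i phi_i gamma(k-i) = c_k,
  c_k = sigma^2 * sum_{j=k..q} theta_j psi_{j-k}   (c_k = 0 for k > q),
using gamma(-m) = gamma(m).
psi-weights needed (psi_j = theta_j + sum_i phi_i psi_{j-i}):
  psi_1 = theta_1 + phi_1 = -0.204 + (-0.084) = -0.288
  psi_2 = theta_2 + phi_1 psi_1 = 0.4 + (-0.084)(-0.288) = 0.424192
Right-hand sides:
  c_0 = sigma^2 (1 + theta_1 psi_1 + theta_2 psi_2) = 2 * (1 + (-0.204)(-0.288) + (0.4)(0.424192)) = 2 * 1.228429 = 2.456858
  c_1 = sigma^2 (theta_1 + theta_2 psi_1) = 2 * (-0.204 + (0.4)(-0.288)) = -0.6384
  c_2 = sigma^2 theta_2 = 2 * (0.4) = 0.8
Equations for k = 0 and k = 1 (AR order 1):
  gamma(0) = phi_1 gamma(1) + c_0
  gamma(1) = phi_1 gamma(0) + c_1
Substituting the second into the first: gamma(0) (1 - phi_1^2) = c_0 + phi_1 c_1, so
  gamma(0) = (c_0 + phi_1 c_1) / (1 - phi_1^2) = (2.456858 + (-0.084)(-0.6384)) / (1 - (-0.084)^2) = 2.510483 / 0.992944 = 2.528323.
  gamma(1) = phi_1 gamma(0) + c_1 = (-0.084)(2.528323) + (-0.6384) = -0.850779.
For k = 2: gamma(2) = phi_1 gamma(1) + c_2
  = (-0.084)(-0.850779) + (0.8) = 0.871465.
Therefore gamma(2) = 0.8715 (to 4 decimal places).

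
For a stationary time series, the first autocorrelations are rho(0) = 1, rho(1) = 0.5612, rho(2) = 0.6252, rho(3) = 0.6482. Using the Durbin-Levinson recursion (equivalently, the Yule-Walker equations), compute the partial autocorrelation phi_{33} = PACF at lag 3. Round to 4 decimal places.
\phi_{33} = 0.3711

The PACF at lag k is phi_{kk}, the last component of the solution
to the Yule-Walker system G_k phi = r_k where
  (G_k)_{ij} = rho(|i - j|), (r_k)_i = rho(i), i,j = 1..k.
Equivalently, Durbin-Levinson gives phi_{kk} iteratively:
  phi_{11} = rho(1)
  phi_{kk} = [rho(k) - sum_{j=1..k-1} phi_{k-1,j} rho(k-j)]
            / [1 - sum_{j=1..k-1} phi_{k-1,j} rho(j)],
  phi_{k,j} = phi_{k-1,j} - phi_{kk} phi_{k-1,k-j},  j = 1..k-1.
Step k = 1:
  phi_11 = rho(1) = 0.5612.
Step k = 2:
  phi_22 = [rho(2) - phi_11 rho(1)] / [1 - phi_11 rho(1)] = [0.6252 - (0.5612)(0.5612)] / [1 - (0.5612)(0.5612)]
         = 0.31025456 / 0.68505456 = 0.45289.
  Update: phi_21 = phi_11 - phi_22 phi_11 = 0.5612 - (0.45289)(0.5612) = 0.307038.
Step k = 3:
  phi_33 = [rho(3) - phi_21 rho(2) - phi_22 rho(1)] / [1 - phi_21 rho(1) - phi_22 rho(2)]
    numerator   = 0.6482 - (0.307038)(0.6252) - (0.45289)(0.5612) = 0.20207783
    denominator = 1 - (0.307038)(0.5612) - (0.45289)(0.6252) = 0.54454328
  phi_33 = 0.20207783 / 0.54454328 = 0.3711.
Therefore phi_{33} = 0.3711.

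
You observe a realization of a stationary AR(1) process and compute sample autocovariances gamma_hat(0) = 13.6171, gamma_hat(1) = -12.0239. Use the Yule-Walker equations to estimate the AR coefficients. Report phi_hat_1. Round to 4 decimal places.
\hat\phi_{1} = -0.8830

The Yule-Walker equations for an AR(p) process read, in matrix form,
  Gamma_p phi = r_p,   with   (Gamma_p)_{ij} = gamma(|i - j|),
                       (r_p)_i = gamma(i),   i,j = 1..p.
Substitute the sample gammas (Toeplitz matrix and right-hand side of size 1):
  Gamma_p = [[13.6171]]
  r_p     = [-12.0239]
With p = 1 this is the single equation gamma(0) phi_1 = gamma(1):
  phi_hat_1 = gamma(1) / gamma(0) = -12.0239 / 13.6171 = -0.8830.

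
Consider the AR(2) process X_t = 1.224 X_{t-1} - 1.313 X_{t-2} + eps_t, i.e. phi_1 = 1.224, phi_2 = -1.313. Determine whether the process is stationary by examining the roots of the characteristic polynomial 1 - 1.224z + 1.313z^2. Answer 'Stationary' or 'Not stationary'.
\text{Not stationary}

The AR(p) characteristic polynomial is P(z) = 1 - 1.224z + 1.313z^2.
Stationarity requires all roots to lie outside the unit circle, i.e. |z| > 1 for every root.
Set 1 + (-1.224) z + (1.313) z^2 = 0, i.e. a z^2 + b z + c = 0 with a = 1.313, b = -1.224, c = 1.
Discriminant D = b^2 - 4ac = (-1.224)^2 - 4*(1.313)*1 = 1.498176 - (5.252) = -3.753824.
D < 0, so the roots are the complex-conjugate pair z = (-b +/- i sqrt(-D)) / (2a) = 0.4661 +/- 0.7378i.
For a conjugate pair |z|^2 = z * conj(z) = (product of roots) = c/a = 1/(1.313) = 0.761615, so |z| = sqrt(0.761615) = 0.8727 for both roots.
Moduli of all roots: 0.8727, 0.8727.
All moduli strictly greater than 1? No.
Verdict: Not stationary.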